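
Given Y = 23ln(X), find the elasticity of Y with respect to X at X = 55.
Elasticity = 1/ln(55) ≈ 0.2495

Elasticity = (dY/dX) · (X/Y)

dY/dX = 23/X
At X = 55: dY/dX = 23/55, Y = 23·ln(55)

Elasticity = (23/55) · (55 / (23·ln(55))) = 1/ln(55) ≈ 0.2495

Interpretation: for a small percentage change in X, the percentage change in Y is approximately 0.25 times as large.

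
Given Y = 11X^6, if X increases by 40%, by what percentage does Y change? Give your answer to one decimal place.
653.0%

For Y = 11X^6:
If X → X(1 + 0.4)
Then Y → Y · (1 + 0.4)^6
     ≈ Y · 7.5295

Percentage change = ((1 + 0.4)^6 − 1) × 100% ≈ 653.0%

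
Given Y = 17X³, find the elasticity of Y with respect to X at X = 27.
Elasticity = 3

Elasticity = (dY/dX) · (X/Y)

dY/dX = 51·X²
At X = 27: dY/dX = 37179, Y = 334611

Elasticity = 37179 · (27 / 334611) = 3

Interpretation: for a small percentage change in X, the percentage change in Y is approximately 3.00 times as large.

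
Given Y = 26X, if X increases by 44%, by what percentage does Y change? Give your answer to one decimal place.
44.0%

For Y = 26X:
If X → X(1 + 0.44)
Then Y → Y · (1 + 0.44)^1
     = Y · 1.4400

Percentage change = ((1 + 0.44)^1 − 1) × 100% = 44.0%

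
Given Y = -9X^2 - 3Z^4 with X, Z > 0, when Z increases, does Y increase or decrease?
Y decreases

Taking the partial derivative:
∂Y/∂Z = -12Z^3

∂Y/∂Z = -12Z^3 < 0 (assuming positive values)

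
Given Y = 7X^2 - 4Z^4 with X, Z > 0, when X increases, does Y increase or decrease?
Y increases

Taking the partial derivative:
∂Y/∂X = 14X

∂Y/∂X = 14X > 0 (assuming positive values)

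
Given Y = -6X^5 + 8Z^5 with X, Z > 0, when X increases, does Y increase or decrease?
Y decreases

Taking the partial derivative:
∂Y/∂X = -30X^4

∂Y/∂X = -30X^4 < 0 (assuming positive values)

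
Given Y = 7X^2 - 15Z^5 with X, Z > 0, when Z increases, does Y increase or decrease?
Y decreases

Taking the partial derivative:
∂Y/∂Z = -75Z^4

∂Y/∂Z = -75Z^4 < 0 (assuming positive values)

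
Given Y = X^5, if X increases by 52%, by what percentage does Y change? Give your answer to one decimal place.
711.4%

For Y = X^5:
If X → X(1 + 0.52)
Then Y → Y · (1 + 0.52)^5
     ≈ Y · 8.1137

Percentage change = ((1 + 0.52)^5 − 1) × 100% ≈ 711.4%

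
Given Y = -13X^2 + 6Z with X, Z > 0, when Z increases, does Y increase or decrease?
Y increases

Taking the partial derivative:
∂Y/∂Z = 6

∂Y/∂Z = 6 > 0 (assuming positive values)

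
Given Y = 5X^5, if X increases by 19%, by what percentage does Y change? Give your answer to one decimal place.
138.6%

For Y = 5X^5:
If X → X(1 + 0.19)
Then Y → Y · (1 + 0.19)^5
     ≈ Y · 2.3864

Percentage change = ((1 + 0.19)^5 − 1) × 100% ≈ 138.6%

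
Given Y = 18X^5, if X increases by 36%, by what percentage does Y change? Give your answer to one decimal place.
365.3%

For Y = 18X^5:
If X → X(1 + 0.36)
Then Y → Y · (1 + 0.36)^5
     ≈ Y · 4.6526

Percentage change = ((1 + 0.36)^5 − 1) × 100% ≈ 365.3%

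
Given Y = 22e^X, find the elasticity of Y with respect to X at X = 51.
Elasticity = 51

Elasticity = (dY/dX) · (X/Y)

dY/dX = 22·e^X
At X = 51: dY/dX = 22·e^51, Y = 22·e^51

Elasticity = (22·e^51) · (51 / (22·e^51)) = 51

Interpretation: for a small percentage change in X, the percentage change in Y is approximately 51.00 times as large.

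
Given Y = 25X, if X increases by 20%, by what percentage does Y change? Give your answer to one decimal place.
20.0%

For Y = 25X:
If X → X(1 + 0.2)
Then Y → Y · (1 + 0.2)^1
     = Y · 1.2000

Percentage change = ((1 + 0.2)^1 − 1) × 100% = 20.0%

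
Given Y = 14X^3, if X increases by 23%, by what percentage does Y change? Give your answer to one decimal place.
86.1%

For Y = 14X^3:
If X → X(1 + 0.23)
Then Y → Y · (1 + 0.23)^3
     ≈ Y · 1.8609

Percentage change = ((1 + 0.23)^3 − 1) × 100% ≈ 86.1%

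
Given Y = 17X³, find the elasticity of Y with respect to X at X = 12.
Elasticity = 3

Elasticity = (dY/dX) · (X/Y)

dY/dX = 51·X²
At X = 12: dY/dX = 7344, Y = 29376

Elasticity = 7344 · (12 / 29376) = 3

Interpretation: for a small percentage change in X, the percentage change in Y is approximately 3.00 times as large.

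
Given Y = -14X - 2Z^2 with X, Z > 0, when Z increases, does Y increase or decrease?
Y decreases

Taking the partial derivative:
∂Y/∂Z = -4Z

∂Y/∂Z = -4Z < 0 (assuming positive values)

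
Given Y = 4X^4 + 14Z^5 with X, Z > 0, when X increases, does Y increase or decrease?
Y increases

Taking the partial derivative:
∂Y/∂X = 16X^3

∂Y/∂X = 16X^3 > 0 (assuming positive values)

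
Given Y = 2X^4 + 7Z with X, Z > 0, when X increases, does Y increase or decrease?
Y increases

Taking the partial derivative:
∂Y/∂X = 8X^3

∂Y/∂X = 8X^3 > 0 (assuming positive values)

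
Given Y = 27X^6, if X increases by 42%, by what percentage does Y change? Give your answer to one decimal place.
719.8%

For Y = 27X^6:
If X → X(1 + 0.42)
Then Y → Y · (1 + 0.42)^6
     ≈ Y · 8.1984

Percentage change = ((1 + 0.42)^6 − 1) × 100% ≈ 719.8%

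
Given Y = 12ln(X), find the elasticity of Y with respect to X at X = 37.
Elasticity = 1/ln(37) ≈ 0.2769

Elasticity = (dY/dX) · (X/Y)

dY/dX = 12/X
At X = 37: dY/dX = 12/37, Y = 12·ln(37)

Elasticity = (12/37) · (37 / (12·ln(37))) = 1/ln(37) ≈ 0.2769

Interpretation: for a small percentage change in X, the percentage change in Y is approximately 0.28 times as large.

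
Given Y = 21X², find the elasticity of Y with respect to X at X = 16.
Elasticity = 2

Elasticity = (dY/dX) · (X/Y)

dY/dX = 42·X
At X = 16: dY/dX = 672, Y = 5376

Elasticity = 672 · (16 / 5376) = 2

Interpretation: for a small percentage change in X, the percentage change in Y is approximately 2.00 times as large.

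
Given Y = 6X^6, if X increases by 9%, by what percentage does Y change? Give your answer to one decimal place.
67.7%

For Y = 6X^6:
If X → X(1 + 0.09)
Then Y → Y · (1 + 0.09)^6
     ≈ Y · 1.6771

Percentage change = ((1 + 0.09)^6 − 1) × 100% ≈ 67.7%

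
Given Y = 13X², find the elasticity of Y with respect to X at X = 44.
Elasticity = 2

Elasticity = (dY/dX) · (X/Y)

dY/dX = 26·X
At X = 44: dY/dX = 1144, Y = 25168

Elasticity = 1144 · (44 / 25168) = 2

Interpretation: for a small percentage change in X, the percentage change in Y is approximately 2.00 times as large.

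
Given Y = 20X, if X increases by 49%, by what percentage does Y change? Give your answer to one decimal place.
49.0%

For Y = 20X:
If X → X(1 + 0.49)
Then Y → Y · (1 + 0.49)^1
     = Y · 1.4900

Percentage change = ((1 + 0.49)^1 − 1) × 100% = 49.0%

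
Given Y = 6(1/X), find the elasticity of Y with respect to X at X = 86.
Elasticity = -1

Elasticity = (dY/dX) · (X/Y)

dY/dX = -6/X²
At X = 86: dY/dX = -3/3698, Y = 3/43

Elasticity = (-3/3698) · (86 / (3/43)) = -1

Interpretation: for a small percentage change in X, the percentage change in Y is approximately -1.00 times as large.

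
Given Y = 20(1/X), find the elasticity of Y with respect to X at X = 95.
Elasticity = -1

Elasticity = (dY/dX) · (X/Y)

dY/dX = -20/X²
At X = 95: dY/dX = -4/1805, Y = 4/19

Elasticity = (-4/1805) · (95 / (4/19)) = -1

Interpretation: for a small percentage change in X, the percentage change in Y is approximately -1.00 times as large.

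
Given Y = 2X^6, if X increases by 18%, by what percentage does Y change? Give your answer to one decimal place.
170.0%

For Y = 2X^6:
If X → X(1 + 0.18)
Then Y → Y · (1 + 0.18)^6
     ≈ Y · 2.6996

Percentage change = ((1 + 0.18)^6 − 1) × 100% ≈ 170.0%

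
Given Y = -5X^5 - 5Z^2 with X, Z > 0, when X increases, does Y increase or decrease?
Y decreases

Taking the partial derivative:
∂Y/∂X = -25X^4

∂Y/∂X = -25X^4 < 0 (assuming positive values)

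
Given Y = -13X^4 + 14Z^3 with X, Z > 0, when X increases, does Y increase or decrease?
Y decreases

Taking the partial derivative:
∂Y/∂X = -52X^3

∂Y/∂X = -52X^3 < 0 (assuming positive values)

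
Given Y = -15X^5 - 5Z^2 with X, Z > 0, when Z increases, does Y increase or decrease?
Y decreases

Taking the partial derivative:
∂Y/∂Z = -10Z

∂Y/∂Z = -10Z < 0 (assuming positive values)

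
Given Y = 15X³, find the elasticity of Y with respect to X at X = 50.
Elasticity = 3

Elasticity = (dY/dX) · (X/Y)

dY/dX = 45·X²
At X = 50: dY/dX = 112500, Y = 1875000

Elasticity = 112500 · (50 / 1875000) = 3

Interpretation: for a small percentage change in X, the percentage change in Y is approximately 3.00 times as large.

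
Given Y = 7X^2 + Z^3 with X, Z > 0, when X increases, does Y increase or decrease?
Y increases

Taking the partial derivative:
∂Y/∂X = 14X

∂Y/∂X = 14X > 0 (assuming positive values)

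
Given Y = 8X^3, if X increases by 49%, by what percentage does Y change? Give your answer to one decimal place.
230.8%

For Y = 8X^3:
If X → X(1 + 0.49)
Then Y → Y · (1 + 0.49)^3
     ≈ Y · 3.3079

Percentage change = ((1 + 0.49)^3 − 1) × 100% ≈ 230.8%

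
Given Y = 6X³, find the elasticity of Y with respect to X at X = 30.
Elasticity = 3

Elasticity = (dY/dX) · (X/Y)

dY/dX = 18·X²
At X = 30: dY/dX = 16200, Y = 162000

Elasticity = 16200 · (30 / 162000) = 3

Interpretation: for a small percentage change in X, the percentage change in Y is approximately 3.00 times as large.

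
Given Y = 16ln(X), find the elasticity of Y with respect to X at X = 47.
Elasticity = 1/ln(47) ≈ 0.2597

Elasticity = (dY/dX) · (X/Y)

dY/dX = 16/X
At X = 47: dY/dX = 16/47, Y = 16·ln(47)

Elasticity = (16/47) · (47 / (16·ln(47))) = 1/ln(47) ≈ 0.2597

Interpretation: for a small percentage change in X, the percentage change in Y is approximately 0.26 times as large.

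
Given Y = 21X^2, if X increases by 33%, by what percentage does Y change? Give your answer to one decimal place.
76.9%

For Y = 21X^2:
If X → X(1 + 0.33)
Then Y → Y · (1 + 0.33)^2
     = Y · 1.7689

Percentage change = ((1 + 0.33)^2 − 1) × 100% ≈ 76.9%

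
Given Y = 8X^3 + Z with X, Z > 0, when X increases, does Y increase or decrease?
Y increases

Taking the partial derivative:
∂Y/∂X = 24X^2

∂Y/∂X = 24X^2 > 0 (assuming positive values)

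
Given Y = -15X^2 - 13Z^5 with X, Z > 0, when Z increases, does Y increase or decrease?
Y decreases

Taking the partial derivative:
∂Y/∂Z = -65Z^4

∂Y/∂Z = -65Z^4 < 0 (assuming positive values)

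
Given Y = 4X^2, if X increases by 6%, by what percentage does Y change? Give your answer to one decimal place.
12.4%

For Y = 4X^2:
If X → X(1 + 0.06)
Then Y → Y · (1 + 0.06)^2
     = Y · 1.1236

Percentage change = ((1 + 0.06)^2 − 1) × 100% ≈ 12.4%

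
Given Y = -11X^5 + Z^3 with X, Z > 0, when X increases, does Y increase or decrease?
Y decreases

Taking the partial derivative:
∂Y/∂X = -55X^4

∂Y/∂X = -55X^4 < 0 (assuming positive values)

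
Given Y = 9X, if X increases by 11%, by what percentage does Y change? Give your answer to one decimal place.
11.0%

For Y = 9X:
If X → X(1 + 0.11)
Then Y → Y · (1 + 0.11)^1
     = Y · 1.1100

Percentage change = ((1 + 0.11)^1 − 1) × 100% = 11.0%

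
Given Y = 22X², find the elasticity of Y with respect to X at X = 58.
Elasticity = 2

Elasticity = (dY/dX) · (X/Y)

dY/dX = 44·X
At X = 58: dY/dX = 2552, Y = 74008

Elasticity = 2552 · (58 / 74008) = 2

Interpretation: for a small percentage change in X, the percentage change in Y is approximately 2.00 times as large.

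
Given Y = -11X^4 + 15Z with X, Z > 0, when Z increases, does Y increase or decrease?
Y increases

Taking the partial derivative:
∂Y/∂Z = 15

∂Y/∂Z = 15 > 0 (assuming positive values)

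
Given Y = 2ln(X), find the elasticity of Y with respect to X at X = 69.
Elasticity = 1/ln(69) ≈ 0.2362

Elasticity = (dY/dX) · (X/Y)

dY/dX = 2/X
At X = 69: dY/dX = 2/69, Y = 2·ln(69)

Elasticity = (2/69) · (69 / (2·ln(69))) = 1/ln(69) ≈ 0.2362

Interpretation: for a small percentage change in X, the percentage change in Y is approximately 0.24 times as large.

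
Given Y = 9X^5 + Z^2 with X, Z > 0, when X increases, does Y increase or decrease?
Y increases

Taking the partial derivative:
∂Y/∂X = 45X^4

∂Y/∂X = 45X^4 > 0 (assuming positive values)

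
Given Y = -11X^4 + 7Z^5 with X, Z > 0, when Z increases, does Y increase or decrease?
Y increases

Taking the partial derivative:
∂Y/∂Z = 35Z^4

∂Y/∂Z = 35Z^4 > 0 (assuming positive values)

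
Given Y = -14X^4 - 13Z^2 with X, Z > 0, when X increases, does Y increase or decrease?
Y decreases

Taking the partial derivative:
∂Y/∂X = -56X^3

∂Y/∂X = -56X^3 < 0 (assuming positive values)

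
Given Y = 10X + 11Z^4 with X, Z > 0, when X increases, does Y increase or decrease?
Y increases

Taking the partial derivative:
∂Y/∂X = 10

∂Y/∂X = 10 > 0 (assuming positive values)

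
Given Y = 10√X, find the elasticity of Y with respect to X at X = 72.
Elasticity = 1/2

Elasticity = (dY/dX) · (X/Y)

dY/dX = 5/√X
At X = 72: dY/dX = 5·√2/12, Y = 60·√2

Elasticity = (5·√2/12) · (72 / (60·√2)) = 1/2

Interpretation: for a small percentage change in X, the percentage change in Y is approximately 0.50 times as large.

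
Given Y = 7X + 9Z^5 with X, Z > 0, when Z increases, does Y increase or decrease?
Y increases

Taking the partial derivative:
∂Y/∂Z = 45Z^4

∂Y/∂Z = 45Z^4 > 0 (assuming positive values)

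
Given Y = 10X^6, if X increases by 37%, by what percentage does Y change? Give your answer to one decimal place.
561.2%

For Y = 10X^6:
If X → X(1 + 0.37)
Then Y → Y · (1 + 0.37)^6
     ≈ Y · 6.6119

Percentage change = ((1 + 0.37)^6 − 1) × 100% ≈ 561.2%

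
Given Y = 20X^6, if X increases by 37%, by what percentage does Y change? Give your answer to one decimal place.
561.2%

For Y = 20X^6:
If X → X(1 + 0.37)
Then Y → Y · (1 + 0.37)^6
     ≈ Y · 6.6119

Percentage change = ((1 + 0.37)^6 − 1) × 100% ≈ 561.2%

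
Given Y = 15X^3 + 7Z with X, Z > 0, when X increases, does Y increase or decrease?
Y increases

Taking the partial derivative:
∂Y/∂X = 45X^2

∂Y/∂X = 45X^2 > 0 (assuming positive values)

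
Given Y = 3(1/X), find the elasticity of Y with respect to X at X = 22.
Elasticity = -1

Elasticity = (dY/dX) · (X/Y)

dY/dX = -3/X²
At X = 22: dY/dX = -3/484, Y = 3/22

Elasticity = (-3/484) · (22 / (3/22)) = -1

Interpretation: for a small percentage change in X, the percentage change in Y is approximately -1.00 times as large.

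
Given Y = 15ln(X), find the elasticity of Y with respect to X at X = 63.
Elasticity = 1/ln(63) ≈ 0.2414

Elasticity = (dY/dX) · (X/Y)

dY/dX = 15/X
At X = 63: dY/dX = 5/21, Y = 15·ln(63)

Elasticity = (5/21) · (63 / (15·ln(63))) = 1/ln(63) ≈ 0.2414

Interpretation: for a small percentage change in X, the percentage change in Y is approximately 0.24 times as large.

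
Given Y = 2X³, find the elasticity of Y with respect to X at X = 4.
Elasticity = 3

Elasticity = (dY/dX) · (X/Y)

dY/dX = 6·X²
At X = 4: dY/dX = 96, Y = 128

Elasticity = 96 · (4 / 128) = 3

Interpretation: for a small percentage change in X, the percentage change in Y is approximately 3.00 times as large.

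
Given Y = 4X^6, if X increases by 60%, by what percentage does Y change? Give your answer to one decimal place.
1577.7%

For Y = 4X^6:
If X → X(1 + 0.6)
Then Y → Y · (1 + 0.6)^6
     ≈ Y · 16.7772

Percentage change = ((1 + 0.6)^6 − 1) × 100% ≈ 1577.7%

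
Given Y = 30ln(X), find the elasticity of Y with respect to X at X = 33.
Elasticity = 1/ln(33) ≈ 0.2860

Elasticity = (dY/dX) · (X/Y)

dY/dX = 30/X
At X = 33: dY/dX = 10/11, Y = 30·ln(33)

Elasticity = (10/11) · (33 / (30·ln(33))) = 1/ln(33) ≈ 0.2860

Interpretation: for a small percentage change in X, the percentage change in Y is approximately 0.29 times as large.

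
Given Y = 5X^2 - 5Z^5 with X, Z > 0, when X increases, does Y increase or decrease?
Y increases

Taking the partial derivative:
∂Y/∂X = 10X

∂Y/∂X = 10X > 0 (assuming positive values)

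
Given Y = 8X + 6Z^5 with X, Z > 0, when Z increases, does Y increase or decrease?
Y increases

Taking the partial derivative:
∂Y/∂Z = 30Z^4

∂Y/∂Z = 30Z^4 > 0 (assuming positive values)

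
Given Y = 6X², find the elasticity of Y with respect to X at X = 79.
Elasticity = 2

Elasticity = (dY/dX) · (X/Y)

dY/dX = 12·X
At X = 79: dY/dX = 948, Y = 37446

Elasticity = 948 · (79 / 37446) = 2

Interpretation: for a small percentage change in X, the percentage change in Y is approximately 2.00 times as large.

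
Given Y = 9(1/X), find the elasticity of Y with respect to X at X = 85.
Elasticity = -1

Elasticity = (dY/dX) · (X/Y)

dY/dX = -9/X²
At X = 85: dY/dX = -9/7225, Y = 9/85

Elasticity = (-9/7225) · (85 / (9/85)) = -1

Interpretation: for a small percentage change in X, the percentage change in Y is approximately -1.00 times as large.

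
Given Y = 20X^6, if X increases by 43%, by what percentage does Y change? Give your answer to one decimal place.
755.1%

For Y = 20X^6:
If X → X(1 + 0.43)
Then Y → Y · (1 + 0.43)^6
     ≈ Y · 8.5510

Percentage change = ((1 + 0.43)^6 − 1) × 100% ≈ 755.1%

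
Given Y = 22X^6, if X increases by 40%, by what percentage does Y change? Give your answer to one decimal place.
653.0%

For Y = 22X^6:
If X → X(1 + 0.4)
Then Y → Y · (1 + 0.4)^6
     ≈ Y · 7.5295

Percentage change = ((1 + 0.4)^6 − 1) × 100% ≈ 653.0%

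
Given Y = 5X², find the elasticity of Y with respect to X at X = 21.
Elasticity = 2

Elasticity = (dY/dX) · (X/Y)

dY/dX = 10·X
At X = 21: dY/dX = 210, Y = 2205

Elasticity = 210 · (21 / 2205) = 2

Interpretation: for a small percentage change in X, the percentage change in Y is approximately 2.00 times as large.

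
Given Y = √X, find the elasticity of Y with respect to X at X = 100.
Elasticity = 1/2

Elasticity = (dY/dX) · (X/Y)

dY/dX = 1/(2·√X)
At X = 100: dY/dX = 1/20, Y = 10

Elasticity = (1/20) · (100 / 10) = 1/2

Interpretation: for a small percentage change in X, the percentage change in Y is approximately 0.50 times as large.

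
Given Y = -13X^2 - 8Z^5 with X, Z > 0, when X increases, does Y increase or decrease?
Y decreases

Taking the partial derivative:
∂Y/∂X = -26X

∂Y/∂X = -26X < 0 (assuming positive values)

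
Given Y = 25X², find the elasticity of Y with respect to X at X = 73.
Elasticity = 2

Elasticity = (dY/dX) · (X/Y)

dY/dX = 50·X
At X = 73: dY/dX = 3650, Y = 133225

Elasticity = 3650 · (73 / 133225) = 2

Interpretation: for a small percentage change in X, the percentage change in Y is approximately 2.00 times as large.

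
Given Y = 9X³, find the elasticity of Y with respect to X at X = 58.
Elasticity = 3

Elasticity = (dY/dX) · (X/Y)

dY/dX = 27·X²
At X = 58: dY/dX = 90828, Y = 1756008

Elasticity = 90828 · (58 / 1756008) = 3

Interpretation: for a small percentage change in X, the percentage change in Y is approximately 3.00 times as large.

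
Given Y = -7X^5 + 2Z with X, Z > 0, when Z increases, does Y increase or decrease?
Y increases

Taking the partial derivative:
∂Y/∂Z = 2

∂Y/∂Z = 2 > 0 (assuming positive values)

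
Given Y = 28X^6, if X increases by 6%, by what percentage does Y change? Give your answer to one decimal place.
41.9%

For Y = 28X^6:
If X → X(1 + 0.06)
Then Y → Y · (1 + 0.06)^6
     ≈ Y · 1.4185

Percentage change = ((1 + 0.06)^6 − 1) × 100% ≈ 41.9%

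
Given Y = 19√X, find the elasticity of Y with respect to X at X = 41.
Elasticity = 1/2

Elasticity = (dY/dX) · (X/Y)

dY/dX = 19/(2·√X)
At X = 41: dY/dX = 19·√41/82, Y = 19·√41

Elasticity = (19·√41/82) · (41 / (19·√41)) = 1/2

Interpretation: for a small percentage change in X, the percentage change in Y is approximately 0.50 times as large.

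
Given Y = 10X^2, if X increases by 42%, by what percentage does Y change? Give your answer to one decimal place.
101.6%

For Y = 10X^2:
If X → X(1 + 0.42)
Then Y → Y · (1 + 0.42)^2
     = Y · 2.0164

Percentage change = ((1 + 0.42)^2 − 1) × 100% ≈ 101.6%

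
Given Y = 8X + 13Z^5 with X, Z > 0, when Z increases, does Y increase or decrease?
Y increases

Taking the partial derivative:
∂Y/∂Z = 65Z^4

∂Y/∂Z = 65Z^4 > 0 (assuming positive values)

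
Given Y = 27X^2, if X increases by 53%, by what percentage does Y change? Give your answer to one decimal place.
134.1%

For Y = 27X^2:
If X → X(1 + 0.53)
Then Y → Y · (1 + 0.53)^2
     = Y · 2.3409

Percentage change = ((1 + 0.53)^2 − 1) × 100% ≈ 134.1%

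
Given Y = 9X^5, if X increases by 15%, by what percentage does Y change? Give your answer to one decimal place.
101.1%

For Y = 9X^5:
If X → X(1 + 0.15)
Then Y → Y · (1 + 0.15)^5
     ≈ Y · 2.0114

Percentage change = ((1 + 0.15)^5 − 1) × 100% ≈ 101.1%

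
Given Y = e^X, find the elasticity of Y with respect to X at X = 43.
Elasticity = 43

Elasticity = (dY/dX) · (X/Y)

dY/dX = e^X
At X = 43: dY/dX = e^43, Y = e^43

Elasticity = (e^43) · (43 / (e^43)) = 43

Interpretation: for a small percentage change in X, the percentage change in Y is approximately 43.00 times as large.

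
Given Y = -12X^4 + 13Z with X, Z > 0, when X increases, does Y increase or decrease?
Y decreases

Taking the partial derivative:
∂Y/∂X = -48X^3

∂Y/∂X = -48X^3 < 0 (assuming positive values)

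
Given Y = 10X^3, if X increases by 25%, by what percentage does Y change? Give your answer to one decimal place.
95.3%

For Y = 10X^3:
If X → X(1 + 0.25)
Then Y → Y · (1 + 0.25)^3
     ≈ Y · 1.9531

Percentage change = ((1 + 0.25)^3 − 1) × 100% ≈ 95.3%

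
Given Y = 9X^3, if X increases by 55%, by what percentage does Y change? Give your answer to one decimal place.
272.4%

For Y = 9X^3:
If X → X(1 + 0.55)
Then Y → Y · (1 + 0.55)^3
     ≈ Y · 3.7239

Percentage change = ((1 + 0.55)^3 − 1) × 100% ≈ 272.4%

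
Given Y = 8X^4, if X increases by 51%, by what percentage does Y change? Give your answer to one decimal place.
419.9%

For Y = 8X^4:
If X → X(1 + 0.51)
Then Y → Y · (1 + 0.51)^4
     ≈ Y · 5.1989

Percentage change = ((1 + 0.51)^4 − 1) × 100% ≈ 419.9%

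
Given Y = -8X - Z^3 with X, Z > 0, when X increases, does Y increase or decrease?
Y decreases

Taking the partial derivative:
∂Y/∂X = -8

∂Y/∂X = -8 < 0 (assuming positive values)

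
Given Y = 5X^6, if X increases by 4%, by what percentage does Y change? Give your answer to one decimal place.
26.5%

For Y = 5X^6:
If X → X(1 + 0.04)
Then Y → Y · (1 + 0.04)^6
     ≈ Y · 1.2653

Percentage change = ((1 + 0.04)^6 − 1) × 100% ≈ 26.5%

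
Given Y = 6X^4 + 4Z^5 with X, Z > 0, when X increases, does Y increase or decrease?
Y increases

Taking the partial derivative:
∂Y/∂X = 24X^3

∂Y/∂X = 24X^3 > 0 (assuming positive values)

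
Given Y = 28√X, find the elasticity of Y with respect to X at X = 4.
Elasticity = 1/2

Elasticity = (dY/dX) · (X/Y)

dY/dX = 14/√X
At X = 4: dY/dX = 7, Y = 56

Elasticity = 7 · (4 / 56) = 1/2

Interpretation: for a small percentage change in X, the percentage change in Y is approximately 0.50 times as large.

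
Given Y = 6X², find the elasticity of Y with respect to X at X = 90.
Elasticity = 2

Elasticity = (dY/dX) · (X/Y)

dY/dX = 12·X
At X = 90: dY/dX = 1080, Y = 48600

Elasticity = 1080 · (90 / 48600) = 2

Interpretation: for a small percentage change in X, the percentage change in Y is approximately 2.00 times as large.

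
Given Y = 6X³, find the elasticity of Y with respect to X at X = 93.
Elasticity = 3

Elasticity = (dY/dX) · (X/Y)

dY/dX = 18·X²
At X = 93: dY/dX = 155682, Y = 4826142

Elasticity = 155682 · (93 / 4826142) = 3

Interpretation: for a small percentage change in X, the percentage change in Y is approximately 3.00 times as large.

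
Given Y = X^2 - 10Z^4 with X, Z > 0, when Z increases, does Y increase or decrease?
Y decreases

Taking the partial derivative:
∂Y/∂Z = -40Z^3

∂Y/∂Z = -40Z^3 < 0 (assuming positive values)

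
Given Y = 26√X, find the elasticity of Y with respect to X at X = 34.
Elasticity = 1/2

Elasticity = (dY/dX) · (X/Y)

dY/dX = 13/√X
At X = 34: dY/dX = 13·√34/34, Y = 26·√34

Elasticity = (13·√34/34) · (34 / (26·√34)) = 1/2

Interpretation: for a small percentage change in X, the percentage change in Y is approximately 0.50 times as large.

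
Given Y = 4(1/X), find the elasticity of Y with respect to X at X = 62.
Elasticity = -1

Elasticity = (dY/dX) · (X/Y)

dY/dX = -4/X²
At X = 62: dY/dX = -1/961, Y = 2/31

Elasticity = (-1/961) · (62 / (2/31)) = -1

Interpretation: for a small percentage change in X, the percentage change in Y is approximately -1.00 times as large.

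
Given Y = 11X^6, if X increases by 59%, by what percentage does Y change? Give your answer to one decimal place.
1515.8%

For Y = 11X^6:
If X → X(1 + 0.59)
Then Y → Y · (1 + 0.59)^6
     ≈ Y · 16.1578

Percentage change = ((1 + 0.59)^6 − 1) × 100% ≈ 1515.8%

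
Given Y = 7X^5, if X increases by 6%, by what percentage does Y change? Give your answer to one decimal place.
33.8%

For Y = 7X^5:
If X → X(1 + 0.06)
Then Y → Y · (1 + 0.06)^5
     ≈ Y · 1.3382

Percentage change = ((1 + 0.06)^5 − 1) × 100% ≈ 33.8%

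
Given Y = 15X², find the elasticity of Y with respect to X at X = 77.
Elasticity = 2

Elasticity = (dY/dX) · (X/Y)

dY/dX = 30·X
At X = 77: dY/dX = 2310, Y = 88935

Elasticity = 2310 · (77 / 88935) = 2

Interpretation: for a small percentage change in X, the percentage change in Y is approximately 2.00 times as large.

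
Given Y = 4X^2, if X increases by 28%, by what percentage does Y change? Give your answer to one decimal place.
63.8%

For Y = 4X^2:
If X → X(1 + 0.28)
Then Y → Y · (1 + 0.28)^2
     = Y · 1.6384

Percentage change = ((1 + 0.28)^2 − 1) × 100% ≈ 63.8%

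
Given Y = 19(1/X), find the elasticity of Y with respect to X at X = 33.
Elasticity = -1

Elasticity = (dY/dX) · (X/Y)

dY/dX = -19/X²
At X = 33: dY/dX = -19/1089, Y = 19/33

Elasticity = (-19/1089) · (33 / (19/33)) = -1

Interpretation: for a small percentage change in X, the percentage change in Y is approximately -1.00 times as large.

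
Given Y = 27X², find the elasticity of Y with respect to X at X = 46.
Elasticity = 2

Elasticity = (dY/dX) · (X/Y)

dY/dX = 54·X
At X = 46: dY/dX = 2484, Y = 57132

Elasticity = 2484 · (46 / 57132) = 2

Interpretation: for a small percentage change in X, the percentage change in Y is approximately 2.00 times as large.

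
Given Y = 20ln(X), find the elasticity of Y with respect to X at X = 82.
Elasticity = 1/ln(82) ≈ 0.2269

Elasticity = (dY/dX) · (X/Y)

dY/dX = 20/X
At X = 82: dY/dX = 10/41, Y = 20·ln(82)

Elasticity = (10/41) · (82 / (20·ln(82))) = 1/ln(82) ≈ 0.2269

Interpretation: for a small percentage change in X, the percentage change in Y is approximately 0.23 times as large.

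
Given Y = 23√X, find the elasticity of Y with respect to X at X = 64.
Elasticity = 1/2

Elasticity = (dY/dX) · (X/Y)

dY/dX = 23/(2·√X)
At X = 64: dY/dX = 23/16, Y = 184

Elasticity = (23/16) · (64 / 184) = 1/2

Interpretation: for a small percentage change in X, the percentage change in Y is approximately 0.50 times as large.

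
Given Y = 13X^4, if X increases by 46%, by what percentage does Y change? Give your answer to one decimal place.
354.4%

For Y = 13X^4:
If X → X(1 + 0.46)
Then Y → Y · (1 + 0.46)^4
     ≈ Y · 4.5437

Percentage change = ((1 + 0.46)^4 − 1) × 100% ≈ 354.4%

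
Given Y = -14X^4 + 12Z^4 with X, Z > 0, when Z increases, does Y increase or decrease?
Y increases

Taking the partial derivative:
∂Y/∂Z = 48Z^3

∂Y/∂Z = 48Z^3 > 0 (assuming positive values)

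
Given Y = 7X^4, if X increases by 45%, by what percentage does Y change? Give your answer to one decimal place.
342.1%

For Y = 7X^4:
If X → X(1 + 0.45)
Then Y → Y · (1 + 0.45)^4
     ≈ Y · 4.4205

Percentage change = ((1 + 0.45)^4 − 1) × 100% ≈ 342.1%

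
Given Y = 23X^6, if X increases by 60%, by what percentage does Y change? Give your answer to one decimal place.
1577.7%

For Y = 23X^6:
If X → X(1 + 0.6)
Then Y → Y · (1 + 0.6)^6
     ≈ Y · 16.7772

Percentage change = ((1 + 0.6)^6 − 1) × 100% ≈ 1577.7%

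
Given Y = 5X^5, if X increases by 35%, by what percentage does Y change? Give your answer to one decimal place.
348.4%

For Y = 5X^5:
If X → X(1 + 0.35)
Then Y → Y · (1 + 0.35)^5
     ≈ Y · 4.4840

Percentage change = ((1 + 0.35)^5 − 1) × 100% ≈ 348.4%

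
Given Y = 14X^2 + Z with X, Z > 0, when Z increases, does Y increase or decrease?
Y increases

Taking the partial derivative:
∂Y/∂Z = 1

∂Y/∂Z = 1 > 0 (assuming positive values)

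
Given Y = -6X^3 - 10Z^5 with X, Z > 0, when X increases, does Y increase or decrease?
Y decreases

Taking the partial derivative:
∂Y/∂X = -18X^2

∂Y/∂X = -18X^2 < 0 (assuming positive values)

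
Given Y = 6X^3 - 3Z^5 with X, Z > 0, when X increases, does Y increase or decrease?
Y increases

Taking the partial derivative:
∂Y/∂X = 18X^2

∂Y/∂X = 18X^2 > 0 (assuming positive values)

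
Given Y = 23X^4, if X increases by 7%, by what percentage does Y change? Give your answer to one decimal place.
31.1%

For Y = 23X^4:
If X → X(1 + 0.07)
Then Y → Y · (1 + 0.07)^4
     ≈ Y · 1.3108

Percentage change = ((1 + 0.07)^4 − 1) × 100% ≈ 31.1%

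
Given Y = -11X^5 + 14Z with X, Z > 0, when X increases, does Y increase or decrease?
Y decreases

Taking the partial derivative:
∂Y/∂X = -55X^4

∂Y/∂X = -55X^4 < 0 (assuming positive values)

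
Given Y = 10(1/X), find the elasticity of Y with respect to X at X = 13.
Elasticity = -1

Elasticity = (dY/dX) · (X/Y)

dY/dX = -10/X²
At X = 13: dY/dX = -10/169, Y = 10/13

Elasticity = (-10/169) · (13 / (10/13)) = -1

Interpretation: for a small percentage change in X, the percentage change in Y is approximately -1.00 times as large.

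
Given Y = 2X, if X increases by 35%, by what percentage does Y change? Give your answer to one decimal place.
35.0%

For Y = 2X:
If X → X(1 + 0.35)
Then Y → Y · (1 + 0.35)^1
     = Y · 1.3500

Percentage change = ((1 + 0.35)^1 − 1) × 100% = 35.0%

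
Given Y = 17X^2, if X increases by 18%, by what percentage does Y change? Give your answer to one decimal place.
39.2%

For Y = 17X^2:
If X → X(1 + 0.18)
Then Y → Y · (1 + 0.18)^2
     = Y · 1.3924

Percentage change = ((1 + 0.18)^2 − 1) × 100% ≈ 39.2%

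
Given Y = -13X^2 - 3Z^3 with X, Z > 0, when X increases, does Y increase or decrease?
Y decreases

Taking the partial derivative:
∂Y/∂X = -26X

∂Y/∂X = -26X < 0 (assuming positive values)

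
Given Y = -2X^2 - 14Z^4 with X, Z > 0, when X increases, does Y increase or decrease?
Y decreases

Taking the partial derivative:
∂Y/∂X = -4X

∂Y/∂X = -4X < 0 (assuming positive values)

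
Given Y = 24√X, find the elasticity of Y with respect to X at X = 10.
Elasticity = 1/2

Elasticity = (dY/dX) · (X/Y)

dY/dX = 12/√X
At X = 10: dY/dX = 6·√10/5, Y = 24·√10

Elasticity = (6·√10/5) · (10 / (24·√10)) = 1/2

Interpretation: for a small percentage change in X, the percentage change in Y is approximately 0.50 times as large.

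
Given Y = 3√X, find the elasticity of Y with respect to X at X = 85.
Elasticity = 1/2

Elasticity = (dY/dX) · (X/Y)

dY/dX = 3/(2·√X)
At X = 85: dY/dX = 3·√85/170, Y = 3·√85

Elasticity = (3·√85/170) · (85 / (3·√85)) = 1/2

Interpretation: for a small percentage change in X, the percentage change in Y is approximately 0.50 times as large.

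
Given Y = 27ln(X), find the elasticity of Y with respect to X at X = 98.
Elasticity = 1/ln(98) ≈ 0.2181

Elasticity = (dY/dX) · (X/Y)

dY/dX = 27/X
At X = 98: dY/dX = 27/98, Y = 27·ln(98)

Elasticity = (27/98) · (98 / (27·ln(98))) = 1/ln(98) ≈ 0.2181

Interpretation: for a small percentage change in X, the percentage change in Y is approximately 0.22 times as large.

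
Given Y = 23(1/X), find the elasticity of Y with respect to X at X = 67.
Elasticity = -1

Elasticity = (dY/dX) · (X/Y)

dY/dX = -23/X²
At X = 67: dY/dX = -23/4489, Y = 23/67

Elasticity = (-23/4489) · (67 / (23/67)) = -1

Interpretation: for a small percentage change in X, the percentage change in Y is approximately -1.00 times as large.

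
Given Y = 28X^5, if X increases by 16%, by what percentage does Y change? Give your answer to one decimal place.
110.0%

For Y = 28X^5:
If X → X(1 + 0.16)
Then Y → Y · (1 + 0.16)^5
     ≈ Y · 2.1003

Percentage change = ((1 + 0.16)^5 − 1) × 100% ≈ 110.0%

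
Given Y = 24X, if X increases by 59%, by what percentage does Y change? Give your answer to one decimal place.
59.0%

For Y = 24X:
If X → X(1 + 0.59)
Then Y → Y · (1 + 0.59)^1
     = Y · 1.5900

Percentage change = ((1 + 0.59)^1 − 1) × 100% = 59.0%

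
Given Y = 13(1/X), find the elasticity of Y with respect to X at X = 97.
Elasticity = -1

Elasticity = (dY/dX) · (X/Y)

dY/dX = -13/X²
At X = 97: dY/dX = -13/9409, Y = 13/97

Elasticity = (-13/9409) · (97 / (13/97)) = -1

Interpretation: for a small percentage change in X, the percentage change in Y is approximately -1.00 times as large.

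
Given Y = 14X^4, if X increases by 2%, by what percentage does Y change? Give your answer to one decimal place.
8.2%

For Y = 14X^4:
If X → X(1 + 0.02)
Then Y → Y · (1 + 0.02)^4
     ≈ Y · 1.0824

Percentage change = ((1 + 0.02)^4 − 1) × 100% ≈ 8.2%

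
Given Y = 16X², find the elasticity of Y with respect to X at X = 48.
Elasticity = 2

Elasticity = (dY/dX) · (X/Y)

dY/dX = 32·X
At X = 48: dY/dX = 1536, Y = 36864

Elasticity = 1536 · (48 / 36864) = 2

Interpretation: for a small percentage change in X, the percentage change in Y is approximately 2.00 times as large.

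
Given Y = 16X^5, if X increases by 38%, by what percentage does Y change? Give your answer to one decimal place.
400.5%

For Y = 16X^5:
If X → X(1 + 0.38)
Then Y → Y · (1 + 0.38)^5
     ≈ Y · 5.0049

Percentage change = ((1 + 0.38)^5 − 1) × 100% ≈ 400.5%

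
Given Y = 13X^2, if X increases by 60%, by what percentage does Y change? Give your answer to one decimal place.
156.0%

For Y = 13X^2:
If X → X(1 + 0.6)
Then Y → Y · (1 + 0.6)^2
     = Y · 2.5600

Percentage change = ((1 + 0.6)^2 − 1) × 100% = 156.0%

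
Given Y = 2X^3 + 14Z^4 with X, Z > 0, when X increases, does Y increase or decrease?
Y increases

Taking the partial derivative:
∂Y/∂X = 6X^2

∂Y/∂X = 6X^2 > 0 (assuming positive values)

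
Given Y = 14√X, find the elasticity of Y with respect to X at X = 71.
Elasticity = 1/2

Elasticity = (dY/dX) · (X/Y)

dY/dX = 7/√X
At X = 71: dY/dX = 7·√71/71, Y = 14·√71

Elasticity = (7·√71/71) · (71 / (14·√71)) = 1/2

Interpretation: for a small percentage change in X, the percentage change in Y is approximately 0.50 times as large.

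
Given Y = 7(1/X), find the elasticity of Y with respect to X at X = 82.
Elasticity = -1

Elasticity = (dY/dX) · (X/Y)

dY/dX = -7/X²
At X = 82: dY/dX = -7/6724, Y = 7/82

Elasticity = (-7/6724) · (82 / (7/82)) = -1

Interpretation: for a small percentage change in X, the percentage change in Y is approximately -1.00 times as large.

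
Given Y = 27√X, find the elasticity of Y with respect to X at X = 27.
Elasticity = 1/2

Elasticity = (dY/dX) · (X/Y)

dY/dX = 27/(2·√X)
At X = 27: dY/dX = 3·√3/2, Y = 81·√3

Elasticity = (3·√3/2) · (27 / (81·√3)) = 1/2

Interpretation: for a small percentage change in X, the percentage change in Y is approximately 0.50 times as large.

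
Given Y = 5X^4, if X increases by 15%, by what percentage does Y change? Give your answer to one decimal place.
74.9%

For Y = 5X^4:
If X → X(1 + 0.15)
Then Y → Y · (1 + 0.15)^4
     ≈ Y · 1.7490

Percentage change = ((1 + 0.15)^4 − 1) × 100% ≈ 74.9%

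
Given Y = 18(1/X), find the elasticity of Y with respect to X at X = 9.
Elasticity = -1

Elasticity = (dY/dX) · (X/Y)

dY/dX = -18/X²
At X = 9: dY/dX = -2/9, Y = 2

Elasticity = (-2/9) · (9 / 2) = -1

Interpretation: for a small percentage change in X, the percentage change in Y is approximately -1.00 times as large.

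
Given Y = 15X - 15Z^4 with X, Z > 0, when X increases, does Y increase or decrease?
Y increases

Taking the partial derivative:
∂Y/∂X = 15

∂Y/∂X = 15 > 0 (assuming positive values)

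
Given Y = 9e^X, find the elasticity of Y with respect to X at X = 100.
Elasticity = 100

Elasticity = (dY/dX) · (X/Y)

dY/dX = 9·e^X
At X = 100: dY/dX = 9·e^100, Y = 9·e^100

Elasticity = (9·e^100) · (100 / (9·e^100)) = 100

Interpretation: for a small percentage change in X, the percentage change in Y is approximately 100.00 times as large.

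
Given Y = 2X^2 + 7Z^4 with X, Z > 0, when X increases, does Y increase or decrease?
Y increases

Taking the partial derivative:
∂Y/∂X = 4X

∂Y/∂X = 4X > 0 (assuming positive values)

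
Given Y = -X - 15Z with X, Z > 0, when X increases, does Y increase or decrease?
Y decreases

Taking the partial derivative:
∂Y/∂X = -1

∂Y/∂X = -1 < 0 (assuming positive values)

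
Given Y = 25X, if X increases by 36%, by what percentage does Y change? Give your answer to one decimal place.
36.0%

For Y = 25X:
If X → X(1 + 0.36)
Then Y → Y · (1 + 0.36)^1
     = Y · 1.3600

Percentage change = ((1 + 0.36)^1 − 1) × 100% = 36.0%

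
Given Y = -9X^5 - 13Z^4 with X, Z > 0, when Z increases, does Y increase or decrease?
Y decreases

Taking the partial derivative:
∂Y/∂Z = -52Z^3

∂Y/∂Z = -52Z^3 < 0 (assuming positive values)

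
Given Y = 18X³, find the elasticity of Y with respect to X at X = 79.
Elasticity = 3

Elasticity = (dY/dX) · (X/Y)

dY/dX = 54·X²
At X = 79: dY/dX = 337014, Y = 8874702

Elasticity = 337014 · (79 / 8874702) = 3

Interpretation: for a small percentage change in X, the percentage change in Y is approximately 3.00 times as large.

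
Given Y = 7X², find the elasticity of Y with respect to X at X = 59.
Elasticity = 2

Elasticity = (dY/dX) · (X/Y)

dY/dX = 14·X
At X = 59: dY/dX = 826, Y = 24367

Elasticity = 826 · (59 / 24367) = 2

Interpretation: for a small percentage change in X, the percentage change in Y is approximately 2.00 times as large.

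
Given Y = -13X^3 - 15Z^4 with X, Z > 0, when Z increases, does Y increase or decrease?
Y decreases

Taking the partial derivative:
∂Y/∂Z = -60Z^3

∂Y/∂Z = -60Z^3 < 0 (assuming positive values)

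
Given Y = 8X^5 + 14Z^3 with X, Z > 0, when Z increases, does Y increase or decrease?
Y increases

Taking the partial derivative:
∂Y/∂Z = 42Z^2

∂Y/∂Z = 42Z^2 > 0 (assuming positive values)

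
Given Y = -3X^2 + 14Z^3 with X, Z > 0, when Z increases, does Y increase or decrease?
Y increases

Taking the partial derivative:
∂Y/∂Z = 42Z^2

∂Y/∂Z = 42Z^2 > 0 (assuming positive values)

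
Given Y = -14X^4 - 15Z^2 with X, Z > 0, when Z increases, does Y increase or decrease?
Y decreases

Taking the partial derivative:
∂Y/∂Z = -30Z

∂Y/∂Z = -30Z < 0 (assuming positive values)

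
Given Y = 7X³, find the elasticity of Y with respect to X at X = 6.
Elasticity = 3

Elasticity = (dY/dX) · (X/Y)

dY/dX = 21·X²
At X = 6: dY/dX = 756, Y = 1512

Elasticity = 756 · (6 / 1512) = 3

Interpretation: for a small percentage change in X, the percentage change in Y is approximately 3.00 times as large.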